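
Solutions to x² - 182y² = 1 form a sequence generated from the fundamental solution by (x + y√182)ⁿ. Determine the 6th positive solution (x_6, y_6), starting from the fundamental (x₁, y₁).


Step 1: Find the fundamental solution (x₁, y₁) of x² - 182y² = 1.
  Expand √182 as a continued fraction. a₀ = ⌊√182⌋ = 13; iterate m_{k+1} = d_k·a_k − m_k, d_{k+1} = (182 − m_{k+1}²)/d_k, a_{k+1} = ⌊(a₀ + m_{k+1})/d_{k+1}⌋ (starting m₀ = 0, d₀ = 1), with convergents p_k = a_k·p_{k-1} + p_{k-2}, q_k = a_k·q_{k-1} + q_{k-2} (p₋₁ = 1, q₋₁ = 0):
  k = 0: a₀ = 13; p₀/q₀ = 13/1; p₀² − 182·q₀² = 169 − 182 = -13.
  k = 1: m = 13, d = 13, a = ⌊(13 + 13)/13⌋ = 2; p/q = (2·13 + 1)/(2·1 + 0) = 27/2; p² − 182·q² = 729 − 728 = 1.
  The first convergent with p² − 182·q² = 1 gives the fundamental solution (x₁, y₁) = (27, 2).
Step 2: Apply the recurrence (x_{n+1}, y_{n+1}) = (x₁x_n + 182y₁y_n, x₁y_n + y₁x_n) repeatedly.
  From (x_1, y_1) = (27, 2): x_2 = 27·27 + 182·2·2 = 1457; y_2 = 27·2 + 2·27 = 108.
  From (x_2, y_2) = (1457, 108): x_3 = 27·1457 + 182·2·108 = 78651; y_3 = 27·108 + 2·1457 = 5830.
  From (x_3, y_3) = (78651, 5830): x_4 = 27·78651 + 182·2·5830 = 4245697; y_4 = 27·5830 + 2·78651 = 314712.
  From (x_4, y_4) = (4245697, 314712): x_5 = 27·4245697 + 182·2·314712 = 229188987; y_5 = 27·314712 + 2·4245697 = 16988618.
  From (x_5, y_5) = (229188987, 16988618): x_6 = 27·229188987 + 182·2·16988618 = 12371959601; y_6 = 27·16988618 + 2·229188987 = 917070660.
Step 3: Verify x_6² - 182·y_6² = 153065384368776079201 - 153065384368776079200 = 1 (should be 1). ✓

(x_1, y_1) = (27, 2); (x_6, y_6) = (12371959601, 917070660).


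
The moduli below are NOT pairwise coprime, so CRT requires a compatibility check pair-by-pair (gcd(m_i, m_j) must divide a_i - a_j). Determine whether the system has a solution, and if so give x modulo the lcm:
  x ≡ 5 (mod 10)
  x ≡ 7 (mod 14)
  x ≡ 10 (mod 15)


Moduli 10, 14, 15 are not pairwise coprime, so CRT works modulo lcm(m_i) when all pairwise compatibility conditions hold.
Pairwise compatibility: gcd(m_i, m_j) must divide a_i - a_j for every pair.
Merge one congruence at a time:
  Start: x ≡ 5 (mod 10).
  Combine with x ≡ 7 (mod 14): gcd(10, 14) = 2; 7 - 5 = 2, which IS divisible by 2, so compatible.
    Write x = 5 + 10·t and substitute into x ≡ 7 (mod 14): 10·t ≡ 7 − 5 = 2 (mod 14).
    Divide the congruence (and modulus) by g = 2: 5·t ≡ 1 (mod 7).
    The inverse of 5 mod 7 is 3 (since 5·3 = 15 = 2·7 + 1), so t ≡ 3·1 = 3 ≡ 3 (mod 7).
    Then x = 5 + 10·3 = 35, valid modulo lcm(10, 14) = 70: x ≡ 35 (mod 70).
  Combine with x ≡ 10 (mod 15): gcd(70, 15) = 5; 10 - 35 = -25, which IS divisible by 5, so compatible.
    Write x = 35 + 70·t and substitute into x ≡ 10 (mod 15): 70·t ≡ 10 − 35 = -25 (mod 15).
    Divide the congruence (and modulus) by g = 5: 14·t ≡ -5 (mod 3).
    Reduce coefficients mod 3: 2·t ≡ 1 (mod 3).
    The inverse of 2 mod 3 is 2 (since 2·2 = 4 = 1·3 + 1), so t ≡ 2·1 = 2 ≡ 2 (mod 3).
    Then x = 35 + 70·2 = 175, valid modulo lcm(70, 15) = 210: x ≡ 175 (mod 210).
Verify: 175 mod 10 = 5, 175 mod 14 = 7, 175 mod 15 = 10.

x ≡ 175 (mod 210).


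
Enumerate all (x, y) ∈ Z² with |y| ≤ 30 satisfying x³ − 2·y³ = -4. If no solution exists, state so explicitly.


The equation is x³ - 2y³ = -4. For fixed y, x³ = 2·y³ − 4, so a solution requires the RHS to be a perfect cube.
Strategy: iterate y from -30 to 30, compute RHS = 2·y³ − 4, and check whether it is a (positive or negative) perfect cube.
Check small values of y:
  y = 0: RHS = -4 is not a perfect cube.
  y = 1: RHS = -2 is not a perfect cube.
  y = -1: RHS = -6 is not a perfect cube.
  y = 2: RHS = 12 is not a perfect cube.
  y = -2: RHS = -20 is not a perfect cube.
  y = 3: RHS = 50 is not a perfect cube.
  y = -3: RHS = -58 is not a perfect cube.
Continuing the search up to |y| = 30 finds no solutions either.
No (x, y) in the scanned range satisfies the equation.

No integer solutions with |y| ≤ 30.


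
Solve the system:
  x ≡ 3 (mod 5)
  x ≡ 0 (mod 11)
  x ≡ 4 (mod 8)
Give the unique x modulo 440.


Moduli 5, 11, 8 are pairwise coprime; by CRT there is a unique solution modulo M = 5 · 11 · 8 = 440.
Solve pairwise, accumulating the modulus:
  Start with x ≡ 3 (mod 5).
  Combine with x ≡ 0 (mod 11): since gcd(5, 11) = 1, we get a unique residue mod 55.
    Write x = 3 + 5·t and substitute into x ≡ 0 (mod 11): 5·t ≡ 0 − 3 = -3 (mod 11).
    Reduce coefficients mod 11: 5·t ≡ 8 (mod 11).
    The inverse of 5 mod 11 is 9 (since 5·9 = 45 = 4·11 + 1), so t ≡ 9·8 = 72 ≡ 6 (mod 11).
    Then x = 3 + 5·6 = 33, valid modulo lcm(5, 11) = 55: x ≡ 33 (mod 55).
  Combine with x ≡ 4 (mod 8): since gcd(55, 8) = 1, we get a unique residue mod 440.
    Write x = 33 + 55·t and substitute into x ≡ 4 (mod 8): 55·t ≡ 4 − 33 = -29 (mod 8).
    Reduce coefficients mod 8: 7·t ≡ 3 (mod 8).
    The inverse of 7 mod 8 is 7 (since 7·7 = 49 = 6·8 + 1), so t ≡ 7·3 = 21 ≡ 5 (mod 8).
    Then x = 33 + 55·5 = 308, valid modulo lcm(55, 8) = 440: x ≡ 308 (mod 440).
Verify: 308 mod 5 = 3 ✓, 308 mod 11 = 0 ✓, 308 mod 8 = 4 ✓.

x ≡ 308 (mod 440).


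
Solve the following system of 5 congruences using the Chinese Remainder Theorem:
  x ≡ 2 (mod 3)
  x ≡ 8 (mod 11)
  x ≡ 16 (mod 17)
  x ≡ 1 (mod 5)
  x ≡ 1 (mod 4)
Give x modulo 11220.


Product of moduli M = 3 · 11 · 17 · 5 · 4 = 11220.
Merge one congruence at a time:
  Start: x ≡ 2 (mod 3).
  Combine with x ≡ 8 (mod 11); new modulus lcm = 33.
    Write x = 2 + 3·t and substitute into x ≡ 8 (mod 11): 3·t ≡ 8 − 2 = 6 (mod 11).
    The inverse of 3 mod 11 is 4 (since 3·4 = 12 = 1·11 + 1), so t ≡ 4·6 = 24 ≡ 2 (mod 11).
    Then x = 2 + 3·2 = 8, valid modulo lcm(3, 11) = 33: x ≡ 8 (mod 33).
  Combine with x ≡ 16 (mod 17); new modulus lcm = 561.
    Write x = 8 + 33·t and substitute into x ≡ 16 (mod 17): 33·t ≡ 16 − 8 = 8 (mod 17).
    Reduce coefficients mod 17: 16·t ≡ 8 (mod 17).
    The inverse of 16 mod 17 is 16 (since 16·16 = 256 = 15·17 + 1), so t ≡ 16·8 = 128 ≡ 9 (mod 17).
    Then x = 8 + 33·9 = 305, valid modulo lcm(33, 17) = 561: x ≡ 305 (mod 561).
  Combine with x ≡ 1 (mod 5); new modulus lcm = 2805.
    Write x = 305 + 561·t and substitute into x ≡ 1 (mod 5): 561·t ≡ 1 − 305 = -304 (mod 5).
    Reduce coefficients mod 5: 1·t ≡ 1 (mod 5).
    So t ≡ 1 (mod 5).
    Then x = 305 + 561·1 = 866, valid modulo lcm(561, 5) = 2805: x ≡ 866 (mod 2805).
  Combine with x ≡ 1 (mod 4); new modulus lcm = 11220.
    Write x = 866 + 2805·t and substitute into x ≡ 1 (mod 4): 2805·t ≡ 1 − 866 = -865 (mod 4).
    Reduce coefficients mod 4: 1·t ≡ 3 (mod 4).
    So t ≡ 3 (mod 4).
    Then x = 866 + 2805·3 = 9281, valid modulo lcm(2805, 4) = 11220: x ≡ 9281 (mod 11220).
Verify against each original: 9281 mod 3 = 2, 9281 mod 11 = 8, 9281 mod 17 = 16, 9281 mod 5 = 1, 9281 mod 4 = 1.

x ≡ 9281 (mod 11220).


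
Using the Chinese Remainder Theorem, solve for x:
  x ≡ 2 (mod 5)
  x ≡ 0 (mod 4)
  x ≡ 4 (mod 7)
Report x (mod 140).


Moduli 5, 4, 7 are pairwise coprime; by CRT there is a unique solution modulo M = 5 · 4 · 7 = 140.
Solve pairwise, accumulating the modulus:
  Start with x ≡ 2 (mod 5).
  Combine with x ≡ 0 (mod 4): since gcd(5, 4) = 1, we get a unique residue mod 20.
    Write x = 2 + 5·t and substitute into x ≡ 0 (mod 4): 5·t ≡ 0 − 2 = -2 (mod 4).
    Reduce coefficients mod 4: 1·t ≡ 2 (mod 4).
    So t ≡ 2 (mod 4).
    Then x = 2 + 5·2 = 12, valid modulo lcm(5, 4) = 20: x ≡ 12 (mod 20).
  Combine with x ≡ 4 (mod 7): since gcd(20, 7) = 1, we get a unique residue mod 140.
    Write x = 12 + 20·t and substitute into x ≡ 4 (mod 7): 20·t ≡ 4 − 12 = -8 (mod 7).
    Reduce coefficients mod 7: 6·t ≡ 6 (mod 7).
    The inverse of 6 mod 7 is 6 (since 6·6 = 36 = 5·7 + 1), so t ≡ 6·6 = 36 ≡ 1 (mod 7).
    Then x = 12 + 20·1 = 32, valid modulo lcm(20, 7) = 140: x ≡ 32 (mod 140).
Verify: 32 mod 5 = 2 ✓, 32 mod 4 = 0 ✓, 32 mod 7 = 4 ✓.

x ≡ 32 (mod 140).


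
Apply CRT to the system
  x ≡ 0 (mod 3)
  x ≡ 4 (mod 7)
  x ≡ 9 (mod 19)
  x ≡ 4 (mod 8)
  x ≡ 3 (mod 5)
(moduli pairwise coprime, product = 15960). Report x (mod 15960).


Product of moduli M = 3 · 7 · 19 · 8 · 5 = 15960.
Merge one congruence at a time:
  Start: x ≡ 0 (mod 3).
  Combine with x ≡ 4 (mod 7); new modulus lcm = 21.
    Write x = 0 + 3·t and substitute into x ≡ 4 (mod 7): 3·t ≡ 4 − 0 = 4 (mod 7).
    The inverse of 3 mod 7 is 5 (since 3·5 = 15 = 2·7 + 1), so t ≡ 5·4 = 20 ≡ 6 (mod 7).
    Then x = 0 + 3·6 = 18, valid modulo lcm(3, 7) = 21: x ≡ 18 (mod 21).
  Combine with x ≡ 9 (mod 19); new modulus lcm = 399.
    Write x = 18 + 21·t and substitute into x ≡ 9 (mod 19): 21·t ≡ 9 − 18 = -9 (mod 19).
    Reduce coefficients mod 19: 2·t ≡ 10 (mod 19).
    The inverse of 2 mod 19 is 10 (since 2·10 = 20 = 1·19 + 1), so t ≡ 10·10 = 100 ≡ 5 (mod 19).
    Then x = 18 + 21·5 = 123, valid modulo lcm(21, 19) = 399: x ≡ 123 (mod 399).
  Combine with x ≡ 4 (mod 8); new modulus lcm = 3192.
    Write x = 123 + 399·t and substitute into x ≡ 4 (mod 8): 399·t ≡ 4 − 123 = -119 (mod 8).
    Reduce coefficients mod 8: 7·t ≡ 1 (mod 8).
    The inverse of 7 mod 8 is 7 (since 7·7 = 49 = 6·8 + 1), so t ≡ 7·1 = 7 ≡ 7 (mod 8).
    Then x = 123 + 399·7 = 2916, valid modulo lcm(399, 8) = 3192: x ≡ 2916 (mod 3192).
  Combine with x ≡ 3 (mod 5); new modulus lcm = 15960.
    Write x = 2916 + 3192·t and substitute into x ≡ 3 (mod 5): 3192·t ≡ 3 − 2916 = -2913 (mod 5).
    Reduce coefficients mod 5: 2·t ≡ 2 (mod 5).
    The inverse of 2 mod 5 is 3 (since 2·3 = 6 = 1·5 + 1), so t ≡ 3·2 = 6 ≡ 1 (mod 5).
    Then x = 2916 + 3192·1 = 6108, valid modulo lcm(3192, 5) = 15960: x ≡ 6108 (mod 15960).
Verify against each original: 6108 mod 3 = 0, 6108 mod 7 = 4, 6108 mod 19 = 9, 6108 mod 8 = 4, 6108 mod 5 = 3.

x ≡ 6108 (mod 15960).


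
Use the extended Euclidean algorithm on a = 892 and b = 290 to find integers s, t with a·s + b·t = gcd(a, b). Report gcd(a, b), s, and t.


Euclidean algorithm on (892, 290) — divide until remainder is 0:
  892 = 3 · 290 + 22
  290 = 13 · 22 + 4
  22 = 5 · 4 + 2
  4 = 2 · 2 + 0
gcd(892, 290) = 2.
Track Bezout coefficients alongside the remainders: start with r₀ = 892 = a·1 + b·0 (s = 1, t = 0) and r₁ = 290 = a·0 + b·1 (s = 0, t = 1); each new remainder r_{k+1} = r_{k-1} − q_k·r_k inherits s_{k+1} = s_{k-1} − q_k·s_k, t_{k+1} = t_{k-1} − q_k·t_k, so r_k = a·s_k + b·t_k at every step:
  q = 3: r = 22, s = 1 − 3·0 = 1, t = 0 − 3·1 = -3  (check: 892·1 + 290·(-3) = 22)
  q = 13: r = 4, s = 0 − 13·1 = -13, t = 1 − 13·(-3) = 40  (check: 892·(-13) + 290·40 = 4)
  q = 5: r = 2, s = 1 − 5·(-13) = 66, t = -3 − 5·40 = -203  (check: 892·66 + 290·(-203) = 2)
The row with r = 2 (the gcd) gives the Bezout coefficients s = 66, t = -203.
Result: 892 · (66) + 290 · (-203) = 2.

gcd(892, 290) = 2; s = 66, t = -203 (check: 892·66 + 290·(-203) = 2).


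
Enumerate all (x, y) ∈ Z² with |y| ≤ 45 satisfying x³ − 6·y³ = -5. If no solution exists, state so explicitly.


The equation is x³ - 6y³ = -5. For fixed y, x³ = 6·y³ − 5, so a solution requires the RHS to be a perfect cube.
Strategy: iterate y from -45 to 45, compute RHS = 6·y³ − 5, and check whether it is a (positive or negative) perfect cube.
Check small values of y:
  y = 0: RHS = -5 is not a perfect cube.
  y = 1: RHS = 1 = (1)³ ⇒ x = 1 works.
  y = -1: RHS = -11 is not a perfect cube.
  y = 2: RHS = 43 is not a perfect cube.
  y = -2: RHS = -53 is not a perfect cube.
  y = 3: RHS = 157 is not a perfect cube.
  y = -3: RHS = -167 is not a perfect cube.
Continuing the search up to |y| = 45 finds no further solutions beyond those listed.
Collected solutions: (1, 1).

Solutions (with |y| ≤ 45): (1, 1).


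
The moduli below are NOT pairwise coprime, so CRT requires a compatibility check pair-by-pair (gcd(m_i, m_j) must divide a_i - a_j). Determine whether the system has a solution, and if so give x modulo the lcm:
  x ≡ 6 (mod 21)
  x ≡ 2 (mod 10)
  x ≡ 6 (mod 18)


Moduli 21, 10, 18 are not pairwise coprime, so CRT works modulo lcm(m_i) when all pairwise compatibility conditions hold.
Pairwise compatibility: gcd(m_i, m_j) must divide a_i - a_j for every pair.
Merge one congruence at a time:
  Start: x ≡ 6 (mod 21).
  Combine with x ≡ 2 (mod 10): gcd(21, 10) = 1; 2 - 6 = -4, which IS divisible by 1, so compatible.
    Write x = 6 + 21·t and substitute into x ≡ 2 (mod 10): 21·t ≡ 2 − 6 = -4 (mod 10).
    Reduce coefficients mod 10: 1·t ≡ 6 (mod 10).
    So t ≡ 6 (mod 10).
    Then x = 6 + 21·6 = 132, valid modulo lcm(21, 10) = 210: x ≡ 132 (mod 210).
  Combine with x ≡ 6 (mod 18): gcd(210, 18) = 6; 6 - 132 = -126, which IS divisible by 6, so compatible.
    Write x = 132 + 210·t and substitute into x ≡ 6 (mod 18): 210·t ≡ 6 − 132 = -126 (mod 18).
    Divide the congruence (and modulus) by g = 6: 35·t ≡ -21 (mod 3).
    Reduce coefficients mod 3: 2·t ≡ 0 (mod 3).
    The inverse of 2 mod 3 is 2 (since 2·2 = 4 = 1·3 + 1), so t ≡ 2·0 = 0 ≡ 0 (mod 3).
    Then x = 132 + 210·0 = 132, valid modulo lcm(210, 18) = 630: x ≡ 132 (mod 630).
Verify: 132 mod 21 = 6, 132 mod 10 = 2, 132 mod 18 = 6.

x ≡ 132 (mod 630).


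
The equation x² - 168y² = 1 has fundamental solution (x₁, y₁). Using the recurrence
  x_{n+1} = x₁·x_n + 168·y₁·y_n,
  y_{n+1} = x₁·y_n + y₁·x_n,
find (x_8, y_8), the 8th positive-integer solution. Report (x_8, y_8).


Step 1: Find the fundamental solution (x₁, y₁) of x² - 168y² = 1.
  Expand √168 as a continued fraction. a₀ = ⌊√168⌋ = 12; iterate m_{k+1} = d_k·a_k − m_k, d_{k+1} = (168 − m_{k+1}²)/d_k, a_{k+1} = ⌊(a₀ + m_{k+1})/d_{k+1}⌋ (starting m₀ = 0, d₀ = 1), with convergents p_k = a_k·p_{k-1} + p_{k-2}, q_k = a_k·q_{k-1} + q_{k-2} (p₋₁ = 1, q₋₁ = 0):
  k = 0: a₀ = 12; p₀/q₀ = 12/1; p₀² − 168·q₀² = 144 − 168 = -24.
  k = 1: m = 12, d = 24, a = ⌊(12 + 12)/24⌋ = 1; p/q = (1·12 + 1)/(1·1 + 0) = 13/1; p² − 168·q² = 169 − 168 = 1.
  The first convergent with p² − 168·q² = 1 gives the fundamental solution (x₁, y₁) = (13, 1).
Step 2: Apply the recurrence (x_{n+1}, y_{n+1}) = (x₁x_n + 168y₁y_n, x₁y_n + y₁x_n) repeatedly.
  From (x_1, y_1) = (13, 1): x_2 = 13·13 + 168·1·1 = 337; y_2 = 13·1 + 1·13 = 26.
  From (x_2, y_2) = (337, 26): x_3 = 13·337 + 168·1·26 = 8749; y_3 = 13·26 + 1·337 = 675.
  From (x_3, y_3) = (8749, 675): x_4 = 13·8749 + 168·1·675 = 227137; y_4 = 13·675 + 1·8749 = 17524.
  From (x_4, y_4) = (227137, 17524): x_5 = 13·227137 + 168·1·17524 = 5896813; y_5 = 13·17524 + 1·227137 = 454949.
  From (x_5, y_5) = (5896813, 454949): x_6 = 13·5896813 + 168·1·454949 = 153090001; y_6 = 13·454949 + 1·5896813 = 11811150.
  From (x_6, y_6) = (153090001, 11811150): x_7 = 13·153090001 + 168·1·11811150 = 3974443213; y_7 = 13·11811150 + 1·153090001 = 306634951.
  From (x_7, y_7) = (3974443213, 306634951): x_8 = 13·3974443213 + 168·1·306634951 = 103182433537; y_8 = 13·306634951 + 1·3974443213 = 7960697576.
Step 3: Verify x_8² - 168·y_8² = 10646614590617422330369 - 10646614590617422330368 = 1 (should be 1). ✓

(x_1, y_1) = (13, 1); (x_8, y_8) = (103182433537, 7960697576).


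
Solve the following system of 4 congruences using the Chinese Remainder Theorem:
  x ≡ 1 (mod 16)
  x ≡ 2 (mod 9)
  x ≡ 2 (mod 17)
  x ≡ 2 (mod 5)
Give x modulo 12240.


Product of moduli M = 16 · 9 · 17 · 5 = 12240.
Merge one congruence at a time:
  Start: x ≡ 1 (mod 16).
  Combine with x ≡ 2 (mod 9); new modulus lcm = 144.
    Write x = 1 + 16·t and substitute into x ≡ 2 (mod 9): 16·t ≡ 2 − 1 = 1 (mod 9).
    Reduce coefficients mod 9: 7·t ≡ 1 (mod 9).
    The inverse of 7 mod 9 is 4 (since 7·4 = 28 = 3·9 + 1), so t ≡ 4·1 = 4 ≡ 4 (mod 9).
    Then x = 1 + 16·4 = 65, valid modulo lcm(16, 9) = 144: x ≡ 65 (mod 144).
  Combine with x ≡ 2 (mod 17); new modulus lcm = 2448.
    Write x = 65 + 144·t and substitute into x ≡ 2 (mod 17): 144·t ≡ 2 − 65 = -63 (mod 17).
    Reduce coefficients mod 17: 8·t ≡ 5 (mod 17).
    The inverse of 8 mod 17 is 15 (since 8·15 = 120 = 7·17 + 1), so t ≡ 15·5 = 75 ≡ 7 (mod 17).
    Then x = 65 + 144·7 = 1073, valid modulo lcm(144, 17) = 2448: x ≡ 1073 (mod 2448).
  Combine with x ≡ 2 (mod 5); new modulus lcm = 12240.
    Write x = 1073 + 2448·t and substitute into x ≡ 2 (mod 5): 2448·t ≡ 2 − 1073 = -1071 (mod 5).
    Reduce coefficients mod 5: 3·t ≡ 4 (mod 5).
    The inverse of 3 mod 5 is 2 (since 3·2 = 6 = 1·5 + 1), so t ≡ 2·4 = 8 ≡ 3 (mod 5).
    Then x = 1073 + 2448·3 = 8417, valid modulo lcm(2448, 5) = 12240: x ≡ 8417 (mod 12240).
Verify against each original: 8417 mod 16 = 1, 8417 mod 9 = 2, 8417 mod 17 = 2, 8417 mod 5 = 2.

x ≡ 8417 (mod 12240).


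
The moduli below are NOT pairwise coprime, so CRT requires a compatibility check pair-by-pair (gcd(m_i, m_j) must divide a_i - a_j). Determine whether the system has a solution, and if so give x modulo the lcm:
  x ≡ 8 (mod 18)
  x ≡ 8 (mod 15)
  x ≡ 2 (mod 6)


Moduli 18, 15, 6 are not pairwise coprime, so CRT works modulo lcm(m_i) when all pairwise compatibility conditions hold.
Pairwise compatibility: gcd(m_i, m_j) must divide a_i - a_j for every pair.
Merge one congruence at a time:
  Start: x ≡ 8 (mod 18).
  Combine with x ≡ 8 (mod 15): gcd(18, 15) = 3; 8 - 8 = 0, which IS divisible by 3, so compatible.
    Write x = 8 + 18·t and substitute into x ≡ 8 (mod 15): 18·t ≡ 8 − 8 = 0 (mod 15).
    Divide the congruence (and modulus) by g = 3: 6·t ≡ 0 (mod 5).
    Reduce coefficients mod 5: 1·t ≡ 0 (mod 5).
    So t ≡ 0 (mod 5).
    Then x = 8 + 18·0 = 8, valid modulo lcm(18, 15) = 90: x ≡ 8 (mod 90).
  Combine with x ≡ 2 (mod 6): gcd(90, 6) = 6; 2 - 8 = -6, which IS divisible by 6, so compatible.
    Write x = 8 + 90·t and substitute into x ≡ 2 (mod 6): 90·t ≡ 2 − 8 = -6 (mod 6).
    Divide the congruence (and modulus) by g = 6: 15·t ≡ -1 (mod 1).
    Modulo 1 every t works; take t = 0.
    Then x = 8 + 90·0 = 8, valid modulo lcm(90, 6) = 90: x ≡ 8 (mod 90).
Verify: 8 mod 18 = 8, 8 mod 15 = 8, 8 mod 6 = 2.

x ≡ 8 (mod 90).


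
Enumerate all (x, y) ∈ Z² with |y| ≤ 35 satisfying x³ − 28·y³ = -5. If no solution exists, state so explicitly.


The equation is x³ - 28y³ = -5. For fixed y, x³ = 28·y³ − 5, so a solution requires the RHS to be a perfect cube.
Strategy: iterate y from -35 to 35, compute RHS = 28·y³ − 5, and check whether it is a (positive or negative) perfect cube.
Check small values of y:
  y = 0: RHS = -5 is not a perfect cube.
  y = 1: RHS = 23 is not a perfect cube.
  y = -1: RHS = -33 is not a perfect cube.
  y = 2: RHS = 219 is not a perfect cube.
  y = -2: RHS = -229 is not a perfect cube.
  y = 3: RHS = 751 is not a perfect cube.
  y = -3: RHS = -761 is not a perfect cube.
Continuing the search up to |y| = 35 finds no solutions either.
No (x, y) in the scanned range satisfies the equation.

No integer solutions with |y| ≤ 35.


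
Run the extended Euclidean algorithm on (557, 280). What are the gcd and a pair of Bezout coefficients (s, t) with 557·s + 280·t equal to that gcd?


Euclidean algorithm on (557, 280) — divide until remainder is 0:
  557 = 1 · 280 + 277
  280 = 1 · 277 + 3
  277 = 92 · 3 + 1
  3 = 3 · 1 + 0
gcd(557, 280) = 1.
Track Bezout coefficients alongside the remainders: start with r₀ = 557 = a·1 + b·0 (s = 1, t = 0) and r₁ = 280 = a·0 + b·1 (s = 0, t = 1); each new remainder r_{k+1} = r_{k-1} − q_k·r_k inherits s_{k+1} = s_{k-1} − q_k·s_k, t_{k+1} = t_{k-1} − q_k·t_k, so r_k = a·s_k + b·t_k at every step:
  q = 1: r = 277, s = 1 − 1·0 = 1, t = 0 − 1·1 = -1  (check: 557·1 + 280·(-1) = 277)
  q = 1: r = 3, s = 0 − 1·1 = -1, t = 1 − 1·(-1) = 2  (check: 557·(-1) + 280·2 = 3)
  q = 92: r = 1, s = 1 − 92·(-1) = 93, t = -1 − 92·2 = -185  (check: 557·93 + 280·(-185) = 1)
The row with r = 1 (the gcd) gives the Bezout coefficients s = 93, t = -185.
Result: 557 · (93) + 280 · (-185) = 1.

gcd(557, 280) = 1; s = 93, t = -185 (check: 557·93 + 280·(-185) = 1).


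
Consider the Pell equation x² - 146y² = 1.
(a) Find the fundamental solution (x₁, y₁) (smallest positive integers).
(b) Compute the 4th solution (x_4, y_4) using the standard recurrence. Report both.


Step 1: Find the fundamental solution (x₁, y₁) of x² - 146y² = 1.
  Expand √146 as a continued fraction. a₀ = ⌊√146⌋ = 12; iterate m_{k+1} = d_k·a_k − m_k, d_{k+1} = (146 − m_{k+1}²)/d_k, a_{k+1} = ⌊(a₀ + m_{k+1})/d_{k+1}⌋ (starting m₀ = 0, d₀ = 1), with convergents p_k = a_k·p_{k-1} + p_{k-2}, q_k = a_k·q_{k-1} + q_{k-2} (p₋₁ = 1, q₋₁ = 0):
  k = 0: a₀ = 12; p₀/q₀ = 12/1; p₀² − 146·q₀² = 144 − 146 = -2.
  k = 1: m = 12, d = 2, a = ⌊(12 + 12)/2⌋ = 12; p/q = (12·12 + 1)/(12·1 + 0) = 145/12; p² − 146·q² = 21025 − 21024 = 1.
  The first convergent with p² − 146·q² = 1 gives the fundamental solution (x₁, y₁) = (145, 12).
Step 2: Apply the recurrence (x_{n+1}, y_{n+1}) = (x₁x_n + 146y₁y_n, x₁y_n + y₁x_n) repeatedly.
  From (x_1, y_1) = (145, 12): x_2 = 145·145 + 146·12·12 = 42049; y_2 = 145·12 + 12·145 = 3480.
  From (x_2, y_2) = (42049, 3480): x_3 = 145·42049 + 146·12·3480 = 12194065; y_3 = 145·3480 + 12·42049 = 1009188.
  From (x_3, y_3) = (12194065, 1009188): x_4 = 145·12194065 + 146·12·1009188 = 3536236801; y_4 = 145·1009188 + 12·12194065 = 292661040.
Step 3: Verify x_4² - 146·y_4² = 12504970712746713601 - 12504970712746713600 = 1 (should be 1). ✓

(x_1, y_1) = (145, 12); (x_4, y_4) = (3536236801, 292661040).


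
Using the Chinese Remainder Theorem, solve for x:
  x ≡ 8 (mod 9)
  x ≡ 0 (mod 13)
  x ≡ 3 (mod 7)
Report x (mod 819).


Moduli 9, 13, 7 are pairwise coprime; by CRT there is a unique solution modulo M = 9 · 13 · 7 = 819.
Solve pairwise, accumulating the modulus:
  Start with x ≡ 8 (mod 9).
  Combine with x ≡ 0 (mod 13): since gcd(9, 13) = 1, we get a unique residue mod 117.
    Write x = 8 + 9·t and substitute into x ≡ 0 (mod 13): 9·t ≡ 0 − 8 = -8 (mod 13).
    Reduce coefficients mod 13: 9·t ≡ 5 (mod 13).
    The inverse of 9 mod 13 is 3 (since 9·3 = 27 = 2·13 + 1), so t ≡ 3·5 = 15 ≡ 2 (mod 13).
    Then x = 8 + 9·2 = 26, valid modulo lcm(9, 13) = 117: x ≡ 26 (mod 117).
  Combine with x ≡ 3 (mod 7): since gcd(117, 7) = 1, we get a unique residue mod 819.
    Write x = 26 + 117·t and substitute into x ≡ 3 (mod 7): 117·t ≡ 3 − 26 = -23 (mod 7).
    Reduce coefficients mod 7: 5·t ≡ 5 (mod 7).
    The inverse of 5 mod 7 is 3 (since 5·3 = 15 = 2·7 + 1), so t ≡ 3·5 = 15 ≡ 1 (mod 7).
    Then x = 26 + 117·1 = 143, valid modulo lcm(117, 7) = 819: x ≡ 143 (mod 819).
Verify: 143 mod 9 = 8 ✓, 143 mod 13 = 0 ✓, 143 mod 7 = 3 ✓.

x ≡ 143 (mod 819).


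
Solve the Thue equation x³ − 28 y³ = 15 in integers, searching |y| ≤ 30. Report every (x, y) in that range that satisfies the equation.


The equation is x³ - 28y³ = 15. For fixed y, x³ = 28·y³ + 15, so a solution requires the RHS to be a perfect cube.
Strategy: iterate y from -30 to 30, compute RHS = 28·y³ + 15, and check whether it is a (positive or negative) perfect cube.
Check small values of y:
  y = 0: RHS = 15 is not a perfect cube.
  y = 1: RHS = 43 is not a perfect cube.
  y = -1: RHS = -13 is not a perfect cube.
  y = 2: RHS = 239 is not a perfect cube.
  y = -2: RHS = -209 is not a perfect cube.
  y = 3: RHS = 771 is not a perfect cube.
  y = -3: RHS = -741 is not a perfect cube.
Continuing the search up to |y| = 30 finds no solutions either.
No (x, y) in the scanned range satisfies the equation.

No integer solutions with |y| ≤ 30.


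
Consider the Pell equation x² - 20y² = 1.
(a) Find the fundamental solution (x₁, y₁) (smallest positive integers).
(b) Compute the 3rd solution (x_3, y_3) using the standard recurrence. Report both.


Step 1: Find the fundamental solution (x₁, y₁) of x² - 20y² = 1.
  Expand √20 as a continued fraction. a₀ = ⌊√20⌋ = 4; iterate m_{k+1} = d_k·a_k − m_k, d_{k+1} = (20 − m_{k+1}²)/d_k, a_{k+1} = ⌊(a₀ + m_{k+1})/d_{k+1}⌋ (starting m₀ = 0, d₀ = 1), with convergents p_k = a_k·p_{k-1} + p_{k-2}, q_k = a_k·q_{k-1} + q_{k-2} (p₋₁ = 1, q₋₁ = 0):
  k = 0: a₀ = 4; p₀/q₀ = 4/1; p₀² − 20·q₀² = 16 − 20 = -4.
  k = 1: m = 4, d = 4, a = ⌊(4 + 4)/4⌋ = 2; p/q = (2·4 + 1)/(2·1 + 0) = 9/2; p² − 20·q² = 81 − 80 = 1.
  The first convergent with p² − 20·q² = 1 gives the fundamental solution (x₁, y₁) = (9, 2).
Step 2: Apply the recurrence (x_{n+1}, y_{n+1}) = (x₁x_n + 20y₁y_n, x₁y_n + y₁x_n) repeatedly.
  From (x_1, y_1) = (9, 2): x_2 = 9·9 + 20·2·2 = 161; y_2 = 9·2 + 2·9 = 36.
  From (x_2, y_2) = (161, 36): x_3 = 9·161 + 20·2·36 = 2889; y_3 = 9·36 + 2·161 = 646.
Step 3: Verify x_3² - 20·y_3² = 8346321 - 8346320 = 1 (should be 1). ✓

(x_1, y_1) = (9, 2); (x_3, y_3) = (2889, 646).


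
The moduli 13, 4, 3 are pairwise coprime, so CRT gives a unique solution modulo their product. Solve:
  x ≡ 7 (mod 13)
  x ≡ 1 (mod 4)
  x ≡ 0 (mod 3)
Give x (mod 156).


Moduli 13, 4, 3 are pairwise coprime; by CRT there is a unique solution modulo M = 13 · 4 · 3 = 156.
Solve pairwise, accumulating the modulus:
  Start with x ≡ 7 (mod 13).
  Combine with x ≡ 1 (mod 4): since gcd(13, 4) = 1, we get a unique residue mod 52.
    Write x = 7 + 13·t and substitute into x ≡ 1 (mod 4): 13·t ≡ 1 − 7 = -6 (mod 4).
    Reduce coefficients mod 4: 1·t ≡ 2 (mod 4).
    So t ≡ 2 (mod 4).
    Then x = 7 + 13·2 = 33, valid modulo lcm(13, 4) = 52: x ≡ 33 (mod 52).
  Combine with x ≡ 0 (mod 3): since gcd(52, 3) = 1, we get a unique residue mod 156.
    Write x = 33 + 52·t and substitute into x ≡ 0 (mod 3): 52·t ≡ 0 − 33 = -33 (mod 3).
    Reduce coefficients mod 3: 1·t ≡ 0 (mod 3).
    So t ≡ 0 (mod 3).
    Then x = 33 + 52·0 = 33, valid modulo lcm(52, 3) = 156: x ≡ 33 (mod 156).
Verify: 33 mod 13 = 7 ✓, 33 mod 4 = 1 ✓, 33 mod 3 = 0 ✓.

x ≡ 33 (mod 156).


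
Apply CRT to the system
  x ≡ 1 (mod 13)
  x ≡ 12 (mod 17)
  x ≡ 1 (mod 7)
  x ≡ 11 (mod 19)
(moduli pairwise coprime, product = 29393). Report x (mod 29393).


Product of moduli M = 13 · 17 · 7 · 19 = 29393.
Merge one congruence at a time:
  Start: x ≡ 1 (mod 13).
  Combine with x ≡ 12 (mod 17); new modulus lcm = 221.
    Write x = 1 + 13·t and substitute into x ≡ 12 (mod 17): 13·t ≡ 12 − 1 = 11 (mod 17).
    The inverse of 13 mod 17 is 4 (since 13·4 = 52 = 3·17 + 1), so t ≡ 4·11 = 44 ≡ 10 (mod 17).
    Then x = 1 + 13·10 = 131, valid modulo lcm(13, 17) = 221: x ≡ 131 (mod 221).
  Combine with x ≡ 1 (mod 7); new modulus lcm = 1547.
    Write x = 131 + 221·t and substitute into x ≡ 1 (mod 7): 221·t ≡ 1 − 131 = -130 (mod 7).
    Reduce coefficients mod 7: 4·t ≡ 3 (mod 7).
    The inverse of 4 mod 7 is 2 (since 4·2 = 8 = 1·7 + 1), so t ≡ 2·3 = 6 ≡ 6 (mod 7).
    Then x = 131 + 221·6 = 1457, valid modulo lcm(221, 7) = 1547: x ≡ 1457 (mod 1547).
  Combine with x ≡ 11 (mod 19); new modulus lcm = 29393.
    Write x = 1457 + 1547·t and substitute into x ≡ 11 (mod 19): 1547·t ≡ 11 − 1457 = -1446 (mod 19).
    Reduce coefficients mod 19: 8·t ≡ 17 (mod 19).
    The inverse of 8 mod 19 is 12 (since 8·12 = 96 = 5·19 + 1), so t ≡ 12·17 = 204 ≡ 14 (mod 19).
    Then x = 1457 + 1547·14 = 23115, valid modulo lcm(1547, 19) = 29393: x ≡ 23115 (mod 29393).
Verify against each original: 23115 mod 13 = 1, 23115 mod 17 = 12, 23115 mod 7 = 1, 23115 mod 19 = 11.

x ≡ 23115 (mod 29393).


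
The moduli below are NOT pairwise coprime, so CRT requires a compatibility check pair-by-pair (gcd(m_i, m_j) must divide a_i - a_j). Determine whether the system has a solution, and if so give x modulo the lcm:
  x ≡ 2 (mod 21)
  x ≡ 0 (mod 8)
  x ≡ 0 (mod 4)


Moduli 21, 8, 4 are not pairwise coprime, so CRT works modulo lcm(m_i) when all pairwise compatibility conditions hold.
Pairwise compatibility: gcd(m_i, m_j) must divide a_i - a_j for every pair.
Merge one congruence at a time:
  Start: x ≡ 2 (mod 21).
  Combine with x ≡ 0 (mod 8): gcd(21, 8) = 1; 0 - 2 = -2, which IS divisible by 1, so compatible.
    Write x = 2 + 21·t and substitute into x ≡ 0 (mod 8): 21·t ≡ 0 − 2 = -2 (mod 8).
    Reduce coefficients mod 8: 5·t ≡ 6 (mod 8).
    The inverse of 5 mod 8 is 5 (since 5·5 = 25 = 3·8 + 1), so t ≡ 5·6 = 30 ≡ 6 (mod 8).
    Then x = 2 + 21·6 = 128, valid modulo lcm(21, 8) = 168: x ≡ 128 (mod 168).
  Combine with x ≡ 0 (mod 4): gcd(168, 4) = 4; 0 - 128 = -128, which IS divisible by 4, so compatible.
    Write x = 128 + 168·t and substitute into x ≡ 0 (mod 4): 168·t ≡ 0 − 128 = -128 (mod 4).
    Divide the congruence (and modulus) by g = 4: 42·t ≡ -32 (mod 1).
    Modulo 1 every t works; take t = 0.
    Then x = 128 + 168·0 = 128, valid modulo lcm(168, 4) = 168: x ≡ 128 (mod 168).
Verify: 128 mod 21 = 2, 128 mod 8 = 0, 128 mod 4 = 0.

x ≡ 128 (mod 168).


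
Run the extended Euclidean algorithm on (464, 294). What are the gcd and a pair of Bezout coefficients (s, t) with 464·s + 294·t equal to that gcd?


Euclidean algorithm on (464, 294) — divide until remainder is 0:
  464 = 1 · 294 + 170
  294 = 1 · 170 + 124
  170 = 1 · 124 + 46
  124 = 2 · 46 + 32
  46 = 1 · 32 + 14
  32 = 2 · 14 + 4
  14 = 3 · 4 + 2
  4 = 2 · 2 + 0
gcd(464, 294) = 2.
Track Bezout coefficients alongside the remainders: start with r₀ = 464 = a·1 + b·0 (s = 1, t = 0) and r₁ = 294 = a·0 + b·1 (s = 0, t = 1); each new remainder r_{k+1} = r_{k-1} − q_k·r_k inherits s_{k+1} = s_{k-1} − q_k·s_k, t_{k+1} = t_{k-1} − q_k·t_k, so r_k = a·s_k + b·t_k at every step:
  q = 1: r = 170, s = 1 − 1·0 = 1, t = 0 − 1·1 = -1  (check: 464·1 + 294·(-1) = 170)
  q = 1: r = 124, s = 0 − 1·1 = -1, t = 1 − 1·(-1) = 2  (check: 464·(-1) + 294·2 = 124)
  q = 1: r = 46, s = 1 − 1·(-1) = 2, t = -1 − 1·2 = -3  (check: 464·2 + 294·(-3) = 46)
  q = 2: r = 32, s = -1 − 2·2 = -5, t = 2 − 2·(-3) = 8  (check: 464·(-5) + 294·8 = 32)
  q = 1: r = 14, s = 2 − 1·(-5) = 7, t = -3 − 1·8 = -11  (check: 464·7 + 294·(-11) = 14)
  q = 2: r = 4, s = -5 − 2·7 = -19, t = 8 − 2·(-11) = 30  (check: 464·(-19) + 294·30 = 4)
  q = 3: r = 2, s = 7 − 3·(-19) = 64, t = -11 − 3·30 = -101  (check: 464·64 + 294·(-101) = 2)
The row with r = 2 (the gcd) gives the Bezout coefficients s = 64, t = -101.
Result: 464 · (64) + 294 · (-101) = 2.

gcd(464, 294) = 2; s = 64, t = -101 (check: 464·64 + 294·(-101) = 2).


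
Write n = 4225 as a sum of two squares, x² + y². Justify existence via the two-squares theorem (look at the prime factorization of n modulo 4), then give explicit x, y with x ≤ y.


Step 1: Factor n = 4225 = 5^2 · 13^2.
Step 2: Check the mod-4 condition on each prime factor: 5 ≡ 1 (mod 4), exponent 2; 13 ≡ 1 (mod 4), exponent 2.
All primes ≡ 3 (mod 4) appear to even exponent (or don't appear), so by the two-squares theorem n IS expressible as a sum of two squares.
Step 3: Build a representation. Group n = k² · m with k = 5 and m = 13 · 13 = 169 (a product of primes ≡ 1 (mod 4)); a representation of m scales to one of n via (k·x)² + (k·y)² = k²(x² + y²). Each prime p ≡ 1 (mod 4) is itself a sum of two squares; find a² by testing p − a² for a perfect square:
  13: 13 − 1² = 12, 13 − 2² = 9 = 3² ⇒ 13 = 2² + 3².
  Combine using the Brahmagupta–Fibonacci identity (a² + b²)(c² + d²) = (ac − bd)² + (ad + bc)² = (ac + bd)² + (ad − bc)²:
  13 · 13 = 169: from (2² + 3²)(2² + 3²), take (2·2 − 3·3, 2·3 + 3·2) = (4 − 9, 6 + 6) = (-5, 12); dropping signs (only squares matter) gives (5, 12); check 5² + 12² = 25 + 144 = 169 ✓.
  Scale by k = 5: (5·5, 5·12) = (25, 60).
Step 4: Order so x ≤ y and verify: 25² + 60² = 625 + 3600 = 4225 = n. ✓

n = 4225 = 25² + 60² (one valid representation with x ≤ y).


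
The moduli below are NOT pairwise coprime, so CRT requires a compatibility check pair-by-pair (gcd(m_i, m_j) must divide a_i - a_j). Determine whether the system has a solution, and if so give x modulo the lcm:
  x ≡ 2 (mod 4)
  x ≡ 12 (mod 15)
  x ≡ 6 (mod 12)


Moduli 4, 15, 12 are not pairwise coprime, so CRT works modulo lcm(m_i) when all pairwise compatibility conditions hold.
Pairwise compatibility: gcd(m_i, m_j) must divide a_i - a_j for every pair.
Merge one congruence at a time:
  Start: x ≡ 2 (mod 4).
  Combine with x ≡ 12 (mod 15): gcd(4, 15) = 1; 12 - 2 = 10, which IS divisible by 1, so compatible.
    Write x = 2 + 4·t and substitute into x ≡ 12 (mod 15): 4·t ≡ 12 − 2 = 10 (mod 15).
    The inverse of 4 mod 15 is 4 (since 4·4 = 16 = 1·15 + 1), so t ≡ 4·10 = 40 ≡ 10 (mod 15).
    Then x = 2 + 4·10 = 42, valid modulo lcm(4, 15) = 60: x ≡ 42 (mod 60).
  Combine with x ≡ 6 (mod 12): gcd(60, 12) = 12; 6 - 42 = -36, which IS divisible by 12, so compatible.
    Write x = 42 + 60·t and substitute into x ≡ 6 (mod 12): 60·t ≡ 6 − 42 = -36 (mod 12).
    Divide the congruence (and modulus) by g = 12: 5·t ≡ -3 (mod 1).
    Modulo 1 every t works; take t = 0.
    Then x = 42 + 60·0 = 42, valid modulo lcm(60, 12) = 60: x ≡ 42 (mod 60).
Verify: 42 mod 4 = 2, 42 mod 15 = 12, 42 mod 12 = 6.

x ≡ 42 (mod 60).


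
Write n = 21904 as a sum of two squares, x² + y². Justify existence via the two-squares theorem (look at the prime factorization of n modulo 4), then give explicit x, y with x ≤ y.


Step 1: Factor n = 21904 = 2^4 · 37^2.
Step 2: Check the mod-4 condition on each prime factor: 2 = 2 (special); 37 ≡ 1 (mod 4), exponent 2.
All primes ≡ 3 (mod 4) appear to even exponent (or don't appear), so by the two-squares theorem n IS expressible as a sum of two squares.
Step 3: Build a representation. Group n = k² · m with k = 4 and m = 37 · 37 = 1369 (a product of primes ≡ 1 (mod 4)); a representation of m scales to one of n via (k·x)² + (k·y)² = k²(x² + y²). Each prime p ≡ 1 (mod 4) is itself a sum of two squares; find a² by testing p − a² for a perfect square:
  37: 37 − 1² = 36 = 6² ⇒ 37 = 1² + 6².
  Combine using the Brahmagupta–Fibonacci identity (a² + b²)(c² + d²) = (ac − bd)² + (ad + bc)² = (ac + bd)² + (ad − bc)²:
  37 · 37 = 1369: from (1² + 6²)(1² + 6²), take (1·1 − 6·6, 1·6 + 6·1) = (1 − 36, 6 + 6) = (-35, 12); dropping signs (only squares matter) gives (35, 12); check 35² + 12² = 1225 + 144 = 1369 ✓.
  Scale by k = 4: (4·35, 4·12) = (140, 48).
Step 4: Order so x ≤ y and verify: 48² + 140² = 2304 + 19600 = 21904 = n. ✓

n = 21904 = 48² + 140² (one valid representation with x ≤ y).


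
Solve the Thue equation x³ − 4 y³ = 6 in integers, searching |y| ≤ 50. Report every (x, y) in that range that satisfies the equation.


The equation is x³ - 4y³ = 6. For fixed y, x³ = 4·y³ + 6, so a solution requires the RHS to be a perfect cube.
Strategy: iterate y from -50 to 50, compute RHS = 4·y³ + 6, and check whether it is a (positive or negative) perfect cube.
Check small values of y:
  y = 0: RHS = 6 is not a perfect cube.
  y = 1: RHS = 10 is not a perfect cube.
  y = -1: RHS = 2 is not a perfect cube.
  y = 2: RHS = 38 is not a perfect cube.
  y = -2: RHS = -26 is not a perfect cube.
  y = 3: RHS = 114 is not a perfect cube.
  y = -3: RHS = -102 is not a perfect cube.
Continuing the search up to |y| = 50 finds no solutions either.
No (x, y) in the scanned range satisfies the equation.

No integer solutions with |y| ≤ 50.


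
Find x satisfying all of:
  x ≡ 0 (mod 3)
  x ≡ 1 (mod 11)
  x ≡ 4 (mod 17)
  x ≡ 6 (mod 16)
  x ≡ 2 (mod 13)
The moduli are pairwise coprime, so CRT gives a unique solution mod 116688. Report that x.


Product of moduli M = 3 · 11 · 17 · 16 · 13 = 116688.
Merge one congruence at a time:
  Start: x ≡ 0 (mod 3).
  Combine with x ≡ 1 (mod 11); new modulus lcm = 33.
    Write x = 0 + 3·t and substitute into x ≡ 1 (mod 11): 3·t ≡ 1 − 0 = 1 (mod 11).
    The inverse of 3 mod 11 is 4 (since 3·4 = 12 = 1·11 + 1), so t ≡ 4·1 = 4 ≡ 4 (mod 11).
    Then x = 0 + 3·4 = 12, valid modulo lcm(3, 11) = 33: x ≡ 12 (mod 33).
  Combine with x ≡ 4 (mod 17); new modulus lcm = 561.
    Write x = 12 + 33·t and substitute into x ≡ 4 (mod 17): 33·t ≡ 4 − 12 = -8 (mod 17).
    Reduce coefficients mod 17: 16·t ≡ 9 (mod 17).
    The inverse of 16 mod 17 is 16 (since 16·16 = 256 = 15·17 + 1), so t ≡ 16·9 = 144 ≡ 8 (mod 17).
    Then x = 12 + 33·8 = 276, valid modulo lcm(33, 17) = 561: x ≡ 276 (mod 561).
  Combine with x ≡ 6 (mod 16); new modulus lcm = 8976.
    Write x = 276 + 561·t and substitute into x ≡ 6 (mod 16): 561·t ≡ 6 − 276 = -270 (mod 16).
    Reduce coefficients mod 16: 1·t ≡ 2 (mod 16).
    So t ≡ 2 (mod 16).
    Then x = 276 + 561·2 = 1398, valid modulo lcm(561, 16) = 8976: x ≡ 1398 (mod 8976).
  Combine with x ≡ 2 (mod 13); new modulus lcm = 116688.
    Write x = 1398 + 8976·t and substitute into x ≡ 2 (mod 13): 8976·t ≡ 2 − 1398 = -1396 (mod 13).
    Reduce coefficients mod 13: 6·t ≡ 8 (mod 13).
    The inverse of 6 mod 13 is 11 (since 6·11 = 66 = 5·13 + 1), so t ≡ 11·8 = 88 ≡ 10 (mod 13).
    Then x = 1398 + 8976·10 = 91158, valid modulo lcm(8976, 13) = 116688: x ≡ 91158 (mod 116688).
Verify against each original: 91158 mod 3 = 0, 91158 mod 11 = 1, 91158 mod 17 = 4, 91158 mod 16 = 6, 91158 mod 13 = 2.

x ≡ 91158 (mod 116688).


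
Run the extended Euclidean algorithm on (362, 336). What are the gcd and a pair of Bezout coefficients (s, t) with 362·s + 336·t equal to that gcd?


Euclidean algorithm on (362, 336) — divide until remainder is 0:
  362 = 1 · 336 + 26
  336 = 12 · 26 + 24
  26 = 1 · 24 + 2
  24 = 12 · 2 + 0
gcd(362, 336) = 2.
Track Bezout coefficients alongside the remainders: start with r₀ = 362 = a·1 + b·0 (s = 1, t = 0) and r₁ = 336 = a·0 + b·1 (s = 0, t = 1); each new remainder r_{k+1} = r_{k-1} − q_k·r_k inherits s_{k+1} = s_{k-1} − q_k·s_k, t_{k+1} = t_{k-1} − q_k·t_k, so r_k = a·s_k + b·t_k at every step:
  q = 1: r = 26, s = 1 − 1·0 = 1, t = 0 − 1·1 = -1  (check: 362·1 + 336·(-1) = 26)
  q = 12: r = 24, s = 0 − 12·1 = -12, t = 1 − 12·(-1) = 13  (check: 362·(-12) + 336·13 = 24)
  q = 1: r = 2, s = 1 − 1·(-12) = 13, t = -1 − 1·13 = -14  (check: 362·13 + 336·(-14) = 2)
The row with r = 2 (the gcd) gives the Bezout coefficients s = 13, t = -14.
Result: 362 · (13) + 336 · (-14) = 2.

gcd(362, 336) = 2; s = 13, t = -14 (check: 362·13 + 336·(-14) = 2).


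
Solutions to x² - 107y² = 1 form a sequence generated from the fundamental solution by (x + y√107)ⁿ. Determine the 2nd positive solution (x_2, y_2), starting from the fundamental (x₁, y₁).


Step 1: Find the fundamental solution (x₁, y₁) of x² - 107y² = 1.
  Expand √107 as a continued fraction. a₀ = ⌊√107⌋ = 10; iterate m_{k+1} = d_k·a_k − m_k, d_{k+1} = (107 − m_{k+1}²)/d_k, a_{k+1} = ⌊(a₀ + m_{k+1})/d_{k+1}⌋ (starting m₀ = 0, d₀ = 1), with convergents p_k = a_k·p_{k-1} + p_{k-2}, q_k = a_k·q_{k-1} + q_{k-2} (p₋₁ = 1, q₋₁ = 0):
  k = 0: a₀ = 10; p₀/q₀ = 10/1; p₀² − 107·q₀² = 100 − 107 = -7.
  k = 1: m = 10, d = 7, a = ⌊(10 + 10)/7⌋ = 2; p/q = (2·10 + 1)/(2·1 + 0) = 21/2; p² − 107·q² = 441 − 428 = 13.
  k = 2: m = 4, d = 13, a = ⌊(10 + 4)/13⌋ = 1; p/q = (1·21 + 10)/(1·2 + 1) = 31/3; p² − 107·q² = 961 − 963 = -2.
  k = 3: m = 9, d = 2, a = ⌊(10 + 9)/2⌋ = 9; p/q = (9·31 + 21)/(9·3 + 2) = 300/29; p² − 107·q² = 90000 − 89987 = 13.
  k = 4: m = 9, d = 13, a = ⌊(10 + 9)/13⌋ = 1; p/q = (1·300 + 31)/(1·29 + 3) = 331/32; p² − 107·q² = 109561 − 109568 = -7.
  k = 5: m = 4, d = 7, a = ⌊(10 + 4)/7⌋ = 2; p/q = (2·331 + 300)/(2·32 + 29) = 962/93; p² − 107·q² = 925444 − 925443 = 1.
  The first convergent with p² − 107·q² = 1 gives the fundamental solution (x₁, y₁) = (962, 93).
Step 2: Apply the recurrence (x_{n+1}, y_{n+1}) = (x₁x_n + 107y₁y_n, x₁y_n + y₁x_n) repeatedly.
  From (x_1, y_1) = (962, 93): x_2 = 962·962 + 107·93·93 = 1850887; y_2 = 962·93 + 93·962 = 178932.
Step 3: Verify x_2² - 107·y_2² = 3425782686769 - 3425782686768 = 1 (should be 1). ✓

(x_1, y_1) = (962, 93); (x_2, y_2) = (1850887, 178932).
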